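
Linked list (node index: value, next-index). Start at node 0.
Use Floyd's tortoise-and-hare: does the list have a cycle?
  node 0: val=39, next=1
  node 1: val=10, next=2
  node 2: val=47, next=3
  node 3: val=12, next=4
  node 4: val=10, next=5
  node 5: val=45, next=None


Floyd's tortoise (slow, +1) and hare (fast, +2):
  init: slow=0, fast=0
  step 1: slow=1, fast=2
  step 2: slow=2, fast=4
  step 3: fast 4->5->None, no cycle

Cycle: no


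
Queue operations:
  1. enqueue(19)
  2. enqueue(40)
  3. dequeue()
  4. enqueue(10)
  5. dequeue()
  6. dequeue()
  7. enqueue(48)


enqueue(19) -> [19]
enqueue(40) -> [19, 40]
dequeue()->19, [40]
enqueue(10) -> [40, 10]
dequeue()->40, [10]
dequeue()->10, []
enqueue(48) -> [48]

Final queue: [48]


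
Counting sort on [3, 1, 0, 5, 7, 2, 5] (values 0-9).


Input: [3, 1, 0, 5, 7, 2, 5]
Counts: [1, 1, 1, 1, 0, 2, 0, 1, 0, 0]

Sorted: [0, 1, 2, 3, 5, 5, 7]


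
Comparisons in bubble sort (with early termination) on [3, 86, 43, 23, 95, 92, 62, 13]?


Algorithm: bubble sort (with early termination)
Input: [3, 86, 43, 23, 95, 92, 62, 13]
Sorted: [3, 13, 23, 43, 62, 86, 92, 95]

28


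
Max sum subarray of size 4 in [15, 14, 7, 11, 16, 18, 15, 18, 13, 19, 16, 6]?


[0:4]: 47
[1:5]: 48
[2:6]: 52
[3:7]: 60
[4:8]: 67
[5:9]: 64
[6:10]: 65
[7:11]: 66
[8:12]: 54

Max: 67 at [4:8]


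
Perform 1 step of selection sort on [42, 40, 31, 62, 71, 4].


Initial: [42, 40, 31, 62, 71, 4]
Step 1: min=4 at 5
  Swap: [4, 40, 31, 62, 71, 42]

After 1 step: [4, 40, 31, 62, 71, 42]


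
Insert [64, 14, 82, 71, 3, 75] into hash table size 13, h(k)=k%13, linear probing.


Insert 64: h=12 -> slot 12
Insert 14: h=1 -> slot 1
Insert 82: h=4 -> slot 4
Insert 71: h=6 -> slot 6
Insert 3: h=3 -> slot 3
Insert 75: h=10 -> slot 10

Table: [None, 14, None, 3, 82, None, 71, None, None, None, 75, None, 64]


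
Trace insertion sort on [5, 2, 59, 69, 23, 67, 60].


Initial: [5, 2, 59, 69, 23, 67, 60]
Insert 2: [2, 5, 59, 69, 23, 67, 60]
Insert 59: [2, 5, 59, 69, 23, 67, 60]
Insert 69: [2, 5, 59, 69, 23, 67, 60]
Insert 23: [2, 5, 23, 59, 69, 67, 60]
Insert 67: [2, 5, 23, 59, 67, 69, 60]
Insert 60: [2, 5, 23, 59, 60, 67, 69]

Sorted: [2, 5, 23, 59, 60, 67, 69]


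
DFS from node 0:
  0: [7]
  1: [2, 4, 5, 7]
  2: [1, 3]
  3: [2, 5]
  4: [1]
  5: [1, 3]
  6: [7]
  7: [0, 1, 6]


Visit 0, push [7]
Visit 7, push [6, 1]
Visit 1, push [5, 4, 2]
Visit 2, push [3]
Visit 3, push [5]
Visit 5, push []
Visit 4, push []
Visit 6, push []

DFS order: [0, 7, 1, 2, 3, 5, 4, 6]


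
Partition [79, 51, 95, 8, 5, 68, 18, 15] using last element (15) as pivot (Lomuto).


Pivot: 15
  8 <= 15: swap -> [8, 51, 95, 79, 5, 68, 18, 15]
  5 <= 15: swap -> [8, 5, 95, 79, 51, 68, 18, 15]
Place pivot at 2: [8, 5, 15, 79, 51, 68, 18, 95]

Partitioned: [8, 5, 15, 79, 51, 68, 18, 95]


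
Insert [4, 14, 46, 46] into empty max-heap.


Insert 4: [4]
Insert 14: [14, 4]
Insert 46: [46, 4, 14]
Insert 46: [46, 46, 14, 4]

Final heap: [46, 46, 14, 4]


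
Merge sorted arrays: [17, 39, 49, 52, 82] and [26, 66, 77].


Take 17 from A
Take 26 from B
Take 39 from A
Take 49 from A
Take 52 from A
Take 66 from B
Take 77 from B

Merged: [17, 26, 39, 49, 52, 66, 77, 82]


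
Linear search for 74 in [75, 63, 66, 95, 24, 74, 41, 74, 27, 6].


i=0: 75!=74
i=1: 63!=74
i=2: 66!=74
i=3: 95!=74
i=4: 24!=74
i=5: 74==74 found!

Found at 5, 6 comps


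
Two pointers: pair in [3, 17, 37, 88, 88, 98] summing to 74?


lo=0(3)+hi=5(98)=101
lo=0(3)+hi=4(88)=91
lo=0(3)+hi=3(88)=91
lo=0(3)+hi=2(37)=40
lo=1(17)+hi=2(37)=54

No pair found


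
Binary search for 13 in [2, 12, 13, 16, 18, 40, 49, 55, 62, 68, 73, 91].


Step 1: lo=0, hi=11, mid=5, val=40
Step 2: lo=0, hi=4, mid=2, val=13

Found at index 2


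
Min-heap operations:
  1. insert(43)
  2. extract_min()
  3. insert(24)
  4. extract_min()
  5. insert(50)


insert(43) -> [43]
extract_min()->43, []
insert(24) -> [24]
extract_min()->24, []
insert(50) -> [50]

Final heap: [50]


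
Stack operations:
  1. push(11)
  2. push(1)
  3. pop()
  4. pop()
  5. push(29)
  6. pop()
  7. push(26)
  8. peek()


push(11) -> [11]
push(1) -> [11, 1]
pop()->1, [11]
pop()->11, []
push(29) -> [29]
pop()->29, []
push(26) -> [26]
peek()->26

Final stack: [26]


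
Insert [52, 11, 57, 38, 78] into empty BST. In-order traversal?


Insert 52: root
Insert 11: L from 52
Insert 57: R from 52
Insert 38: L from 52 -> R from 11
Insert 78: R from 52 -> R from 57

In-order: [11, 38, 52, 57, 78]


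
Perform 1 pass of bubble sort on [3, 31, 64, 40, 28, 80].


Initial: [3, 31, 64, 40, 28, 80]
Pass 1: [3, 31, 40, 28, 64, 80] (2 swaps)

After 1 pass: [3, 31, 40, 28, 64, 80]


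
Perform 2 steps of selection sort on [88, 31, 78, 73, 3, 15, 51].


Initial: [88, 31, 78, 73, 3, 15, 51]
Step 1: min=3 at 4
  Swap: [3, 31, 78, 73, 88, 15, 51]
Step 2: min=15 at 5
  Swap: [3, 15, 78, 73, 88, 31, 51]

After 2 steps: [3, 15, 78, 73, 88, 31, 51]


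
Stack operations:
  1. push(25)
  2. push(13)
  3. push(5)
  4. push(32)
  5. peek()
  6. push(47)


push(25) -> [25]
push(13) -> [25, 13]
push(5) -> [25, 13, 5]
push(32) -> [25, 13, 5, 32]
peek()->32
push(47) -> [25, 13, 5, 32, 47]

Final stack: [25, 13, 5, 32, 47]


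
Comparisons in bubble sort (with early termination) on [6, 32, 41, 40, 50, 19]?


Algorithm: bubble sort (with early termination)
Input: [6, 32, 41, 40, 50, 19]
Sorted: [6, 19, 32, 40, 41, 50]

15


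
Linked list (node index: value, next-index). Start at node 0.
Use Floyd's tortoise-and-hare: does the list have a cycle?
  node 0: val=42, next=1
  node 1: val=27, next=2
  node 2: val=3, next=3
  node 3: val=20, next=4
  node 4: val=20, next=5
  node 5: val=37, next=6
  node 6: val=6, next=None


Floyd's tortoise (slow, +1) and hare (fast, +2):
  init: slow=0, fast=0
  step 1: slow=1, fast=2
  step 2: slow=2, fast=4
  step 3: slow=3, fast=6
  step 4: fast -> None, no cycle

Cycle: no


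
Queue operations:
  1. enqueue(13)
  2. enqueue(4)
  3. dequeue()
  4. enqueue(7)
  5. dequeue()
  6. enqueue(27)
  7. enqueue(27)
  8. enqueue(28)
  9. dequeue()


enqueue(13) -> [13]
enqueue(4) -> [13, 4]
dequeue()->13, [4]
enqueue(7) -> [4, 7]
dequeue()->4, [7]
enqueue(27) -> [7, 27]
enqueue(27) -> [7, 27, 27]
enqueue(28) -> [7, 27, 27, 28]
dequeue()->7, [27, 27, 28]

Final queue: [27, 27, 28]


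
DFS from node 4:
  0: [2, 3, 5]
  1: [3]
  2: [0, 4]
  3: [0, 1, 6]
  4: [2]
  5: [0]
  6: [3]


Visit 4, push [2]
Visit 2, push [0]
Visit 0, push [5, 3]
Visit 3, push [6, 1]
Visit 1, push []
Visit 6, push []
Visit 5, push []

DFS order: [4, 2, 0, 3, 1, 6, 5]


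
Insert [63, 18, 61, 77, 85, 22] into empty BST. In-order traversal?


Insert 63: root
Insert 18: L from 63
Insert 61: L from 63 -> R from 18
Insert 77: R from 63
Insert 85: R from 63 -> R from 77
Insert 22: L from 63 -> R from 18 -> L from 61

In-order: [18, 22, 61, 63, 77, 85]


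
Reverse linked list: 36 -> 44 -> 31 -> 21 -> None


Step 1: curr=36, set curr.next=prev(None) | reversed so far: 36
Step 2: curr=44, set curr.next=prev(36) | reversed so far: 44 -> 36
Step 3: curr=31, set curr.next=prev(44) | reversed so far: 31 -> 44 -> 36
Step 4: curr=21, set curr.next=prev(31) | reversed so far: 21 -> 31 -> 44 -> 36

21 -> 31 -> 44 -> 36 -> None


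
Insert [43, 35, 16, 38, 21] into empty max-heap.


Insert 43: [43]
Insert 35: [43, 35]
Insert 16: [43, 35, 16]
Insert 38: [43, 38, 16, 35]
Insert 21: [43, 38, 16, 35, 21]

Final heap: [43, 38, 16, 35, 21]


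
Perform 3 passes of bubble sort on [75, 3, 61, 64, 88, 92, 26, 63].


Initial: [75, 3, 61, 64, 88, 92, 26, 63]
Pass 1: [3, 61, 64, 75, 88, 26, 63, 92] (5 swaps)
Pass 2: [3, 61, 64, 75, 26, 63, 88, 92] (2 swaps)
Pass 3: [3, 61, 64, 26, 63, 75, 88, 92] (2 swaps)

After 3 passes: [3, 61, 64, 26, 63, 75, 88, 92]


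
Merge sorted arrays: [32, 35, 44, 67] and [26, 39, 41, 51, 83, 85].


Take 26 from B
Take 32 from A
Take 35 from A
Take 39 from B
Take 41 from B
Take 44 from A
Take 51 from B
Take 67 from A

Merged: [26, 32, 35, 39, 41, 44, 51, 67, 83, 85]


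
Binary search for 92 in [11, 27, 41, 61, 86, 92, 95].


Step 1: lo=0, hi=6, mid=3, val=61
Step 2: lo=4, hi=6, mid=5, val=92

Found at index 5


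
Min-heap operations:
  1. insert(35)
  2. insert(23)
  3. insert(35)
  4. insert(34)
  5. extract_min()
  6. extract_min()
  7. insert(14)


insert(35) -> [35]
insert(23) -> [23, 35]
insert(35) -> [23, 35, 35]
insert(34) -> [23, 34, 35, 35]
extract_min()->23, [34, 35, 35]
extract_min()->34, [35, 35]
insert(14) -> [14, 35, 35]

Final heap: [14, 35, 35]


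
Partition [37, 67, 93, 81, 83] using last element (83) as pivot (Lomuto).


Pivot: 83
  37 <= 83: advance i (no swap)
  67 <= 83: advance i (no swap)
  81 <= 83: swap -> [37, 67, 81, 93, 83]
Place pivot at 3: [37, 67, 81, 83, 93]

Partitioned: [37, 67, 81, 83, 93]


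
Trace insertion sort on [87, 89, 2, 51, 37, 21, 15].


Initial: [87, 89, 2, 51, 37, 21, 15]
Insert 89: [87, 89, 2, 51, 37, 21, 15]
Insert 2: [2, 87, 89, 51, 37, 21, 15]
Insert 51: [2, 51, 87, 89, 37, 21, 15]
Insert 37: [2, 37, 51, 87, 89, 21, 15]
Insert 21: [2, 21, 37, 51, 87, 89, 15]
Insert 15: [2, 15, 21, 37, 51, 87, 89]

Sorted: [2, 15, 21, 37, 51, 87, 89]


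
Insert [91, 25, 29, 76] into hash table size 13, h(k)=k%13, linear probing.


Insert 91: h=0 -> slot 0
Insert 25: h=12 -> slot 12
Insert 29: h=3 -> slot 3
Insert 76: h=11 -> slot 11

Table: [91, None, None, 29, None, None, None, None, None, None, None, 76, 25]


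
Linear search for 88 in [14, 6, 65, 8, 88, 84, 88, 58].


i=0: 14!=88
i=1: 6!=88
i=2: 65!=88
i=3: 8!=88
i=4: 88==88 found!

Found at 4, 5 comps


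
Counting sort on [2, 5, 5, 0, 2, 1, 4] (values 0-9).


Input: [2, 5, 5, 0, 2, 1, 4]
Counts: [1, 1, 2, 0, 1, 2, 0, 0, 0, 0]

Sorted: [0, 1, 2, 2, 4, 5, 5]


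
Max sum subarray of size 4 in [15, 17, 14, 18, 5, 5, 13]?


[0:4]: 64
[1:5]: 54
[2:6]: 42
[3:7]: 41

Max: 64 at [0:4]


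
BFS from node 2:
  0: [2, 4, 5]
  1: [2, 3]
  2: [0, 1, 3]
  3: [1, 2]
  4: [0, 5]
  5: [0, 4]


Visit 2, enqueue [0, 1, 3]
Visit 0, enqueue [4, 5]
Visit 1, enqueue []
Visit 3, enqueue []
Visit 4, enqueue []
Visit 5, enqueue []

BFS order: [2, 0, 1, 3, 4, 5]


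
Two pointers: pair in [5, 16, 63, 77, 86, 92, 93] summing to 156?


lo=0(5)+hi=6(93)=98
lo=1(16)+hi=6(93)=109
lo=2(63)+hi=6(93)=156

Yes: 63+93=156


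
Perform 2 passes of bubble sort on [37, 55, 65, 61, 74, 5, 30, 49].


Initial: [37, 55, 65, 61, 74, 5, 30, 49]
Pass 1: [37, 55, 61, 65, 5, 30, 49, 74] (4 swaps)
Pass 2: [37, 55, 61, 5, 30, 49, 65, 74] (3 swaps)

After 2 passes: [37, 55, 61, 5, 30, 49, 65, 74]


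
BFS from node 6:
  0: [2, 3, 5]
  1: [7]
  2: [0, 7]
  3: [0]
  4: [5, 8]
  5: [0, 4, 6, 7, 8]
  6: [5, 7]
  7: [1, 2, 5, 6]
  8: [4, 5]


Visit 6, enqueue [5, 7]
Visit 5, enqueue [0, 4, 8]
Visit 7, enqueue [1, 2]
Visit 0, enqueue [3]
Visit 4, enqueue []
Visit 8, enqueue []
Visit 1, enqueue []
Visit 2, enqueue []
Visit 3, enqueue []

BFS order: [6, 5, 7, 0, 4, 8, 1, 2, 3]


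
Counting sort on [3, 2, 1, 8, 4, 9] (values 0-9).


Input: [3, 2, 1, 8, 4, 9]
Counts: [0, 1, 1, 1, 1, 0, 0, 0, 1, 1]

Sorted: [1, 2, 3, 4, 8, 9]


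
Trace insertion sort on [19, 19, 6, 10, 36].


Initial: [19, 19, 6, 10, 36]
Insert 19: [19, 19, 6, 10, 36]
Insert 6: [6, 19, 19, 10, 36]
Insert 10: [6, 10, 19, 19, 36]
Insert 36: [6, 10, 19, 19, 36]

Sorted: [6, 10, 19, 19, 36]


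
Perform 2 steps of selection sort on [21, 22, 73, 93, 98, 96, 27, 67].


Initial: [21, 22, 73, 93, 98, 96, 27, 67]
Step 1: min=21 at 0
  Swap: [21, 22, 73, 93, 98, 96, 27, 67]
Step 2: min=22 at 1
  Swap: [21, 22, 73, 93, 98, 96, 27, 67]

After 2 steps: [21, 22, 73, 93, 98, 96, 27, 67]


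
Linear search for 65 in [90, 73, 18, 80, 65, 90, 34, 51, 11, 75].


i=0: 90!=65
i=1: 73!=65
i=2: 18!=65
i=3: 80!=65
i=4: 65==65 found!

Found at 4, 5 comps


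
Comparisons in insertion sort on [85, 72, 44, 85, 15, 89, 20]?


Algorithm: insertion sort
Input: [85, 72, 44, 85, 15, 89, 20]
Sorted: [15, 20, 44, 72, 85, 85, 89]

15


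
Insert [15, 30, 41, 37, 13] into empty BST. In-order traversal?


Insert 15: root
Insert 30: R from 15
Insert 41: R from 15 -> R from 30
Insert 37: R from 15 -> R from 30 -> L from 41
Insert 13: L from 15

In-order: [13, 15, 30, 37, 41]


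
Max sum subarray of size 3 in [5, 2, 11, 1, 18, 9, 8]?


[0:3]: 18
[1:4]: 14
[2:5]: 30
[3:6]: 28
[4:7]: 35

Max: 35 at [4:7]


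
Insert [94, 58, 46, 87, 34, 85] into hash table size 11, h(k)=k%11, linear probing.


Insert 94: h=6 -> slot 6
Insert 58: h=3 -> slot 3
Insert 46: h=2 -> slot 2
Insert 87: h=10 -> slot 10
Insert 34: h=1 -> slot 1
Insert 85: h=8 -> slot 8

Table: [None, 34, 46, 58, None, None, 94, None, 85, None, 87]


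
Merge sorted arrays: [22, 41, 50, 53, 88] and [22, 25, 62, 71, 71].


Take 22 from A
Take 22 from B
Take 25 from B
Take 41 from A
Take 50 from A
Take 53 from A
Take 62 from B
Take 71 from B
Take 71 from B

Merged: [22, 22, 25, 41, 50, 53, 62, 71, 71, 88]


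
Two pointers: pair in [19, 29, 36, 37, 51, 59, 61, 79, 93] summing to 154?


lo=0(19)+hi=8(93)=112
lo=1(29)+hi=8(93)=122
lo=2(36)+hi=8(93)=129
lo=3(37)+hi=8(93)=130
lo=4(51)+hi=8(93)=144
lo=5(59)+hi=8(93)=152
lo=6(61)+hi=8(93)=154

Yes: 61+93=154


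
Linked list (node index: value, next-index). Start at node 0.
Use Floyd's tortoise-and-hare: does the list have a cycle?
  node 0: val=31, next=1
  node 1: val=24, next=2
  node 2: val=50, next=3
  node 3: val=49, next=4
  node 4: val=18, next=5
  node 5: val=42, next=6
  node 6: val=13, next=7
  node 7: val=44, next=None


Floyd's tortoise (slow, +1) and hare (fast, +2):
  init: slow=0, fast=0
  step 1: slow=1, fast=2
  step 2: slow=2, fast=4
  step 3: slow=3, fast=6
  step 4: fast 6->7->None, no cycle

Cycle: no


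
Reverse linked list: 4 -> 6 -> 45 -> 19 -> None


Step 1: curr=4, set curr.next=prev(None) | reversed so far: 4
Step 2: curr=6, set curr.next=prev(4) | reversed so far: 6 -> 4
Step 3: curr=45, set curr.next=prev(6) | reversed so far: 45 -> 6 -> 4
Step 4: curr=19, set curr.next=prev(45) | reversed so far: 19 -> 45 -> 6 -> 4

19 -> 45 -> 6 -> 4 -> None


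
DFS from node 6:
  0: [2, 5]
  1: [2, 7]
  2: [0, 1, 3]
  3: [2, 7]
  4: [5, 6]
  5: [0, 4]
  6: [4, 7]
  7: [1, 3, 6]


Visit 6, push [7, 4]
Visit 4, push [5]
Visit 5, push [0]
Visit 0, push [2]
Visit 2, push [3, 1]
Visit 1, push [7]
Visit 7, push [3]
Visit 3, push []

DFS order: [6, 4, 5, 0, 2, 1, 7, 3]


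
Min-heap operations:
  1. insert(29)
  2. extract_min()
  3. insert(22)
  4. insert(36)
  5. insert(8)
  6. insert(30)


insert(29) -> [29]
extract_min()->29, []
insert(22) -> [22]
insert(36) -> [22, 36]
insert(8) -> [8, 36, 22]
insert(30) -> [8, 30, 22, 36]

Final heap: [8, 30, 22, 36]


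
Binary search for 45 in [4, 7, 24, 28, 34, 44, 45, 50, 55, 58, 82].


Step 1: lo=0, hi=10, mid=5, val=44
Step 2: lo=6, hi=10, mid=8, val=55
Step 3: lo=6, hi=7, mid=6, val=45

Found at index 6


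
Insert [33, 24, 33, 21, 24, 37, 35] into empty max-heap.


Insert 33: [33]
Insert 24: [33, 24]
Insert 33: [33, 24, 33]
Insert 21: [33, 24, 33, 21]
Insert 24: [33, 24, 33, 21, 24]
Insert 37: [37, 24, 33, 21, 24, 33]
Insert 35: [37, 24, 35, 21, 24, 33, 33]

Final heap: [37, 24, 35, 21, 24, 33, 33]


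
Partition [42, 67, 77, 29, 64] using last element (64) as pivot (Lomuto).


Pivot: 64
  42 <= 64: advance i (no swap)
  29 <= 64: swap -> [42, 29, 77, 67, 64]
Place pivot at 2: [42, 29, 64, 67, 77]

Partitioned: [42, 29, 64, 67, 77]


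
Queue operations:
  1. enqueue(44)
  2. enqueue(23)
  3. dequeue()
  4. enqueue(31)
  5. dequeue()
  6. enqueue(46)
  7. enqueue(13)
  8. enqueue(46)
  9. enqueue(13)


enqueue(44) -> [44]
enqueue(23) -> [44, 23]
dequeue()->44, [23]
enqueue(31) -> [23, 31]
dequeue()->23, [31]
enqueue(46) -> [31, 46]
enqueue(13) -> [31, 46, 13]
enqueue(46) -> [31, 46, 13, 46]
enqueue(13) -> [31, 46, 13, 46, 13]

Final queue: [31, 46, 13, 46, 13]


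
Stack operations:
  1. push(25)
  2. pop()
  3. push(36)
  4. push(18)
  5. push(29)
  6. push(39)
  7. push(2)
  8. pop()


push(25) -> [25]
pop()->25, []
push(36) -> [36]
push(18) -> [36, 18]
push(29) -> [36, 18, 29]
push(39) -> [36, 18, 29, 39]
push(2) -> [36, 18, 29, 39, 2]
pop()->2, [36, 18, 29, 39]

Final stack: [36, 18, 29, 39]


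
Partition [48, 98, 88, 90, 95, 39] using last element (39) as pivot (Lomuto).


Pivot: 39
Place pivot at 0: [39, 98, 88, 90, 95, 48]

Partitioned: [39, 98, 88, 90, 95, 48]


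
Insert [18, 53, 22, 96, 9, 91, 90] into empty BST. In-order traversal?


Insert 18: root
Insert 53: R from 18
Insert 22: R from 18 -> L from 53
Insert 96: R from 18 -> R from 53
Insert 9: L from 18
Insert 91: R from 18 -> R from 53 -> L from 96
Insert 90: R from 18 -> R from 53 -> L from 96 -> L from 91

In-order: [9, 18, 22, 53, 90, 91, 96]


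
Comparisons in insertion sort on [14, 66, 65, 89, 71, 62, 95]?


Algorithm: insertion sort
Input: [14, 66, 65, 89, 71, 62, 95]
Sorted: [14, 62, 65, 66, 71, 89, 95]

12


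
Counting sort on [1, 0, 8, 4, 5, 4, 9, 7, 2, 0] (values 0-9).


Input: [1, 0, 8, 4, 5, 4, 9, 7, 2, 0]
Counts: [2, 1, 1, 0, 2, 1, 0, 1, 1, 1]

Sorted: [0, 0, 1, 2, 4, 4, 5, 7, 8, 9]


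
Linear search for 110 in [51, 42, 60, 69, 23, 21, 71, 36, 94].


i=0: 51!=110
i=1: 42!=110
i=2: 60!=110
i=3: 69!=110
i=4: 23!=110
i=5: 21!=110
i=6: 71!=110
i=7: 36!=110
i=8: 94!=110

Not found, 9 comps


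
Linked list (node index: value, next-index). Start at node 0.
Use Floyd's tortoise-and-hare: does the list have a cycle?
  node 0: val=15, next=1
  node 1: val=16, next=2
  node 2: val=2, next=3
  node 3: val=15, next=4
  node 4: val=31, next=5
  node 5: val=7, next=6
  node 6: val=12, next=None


Floyd's tortoise (slow, +1) and hare (fast, +2):
  init: slow=0, fast=0
  step 1: slow=1, fast=2
  step 2: slow=2, fast=4
  step 3: slow=3, fast=6
  step 4: fast -> None, no cycle

Cycle: no


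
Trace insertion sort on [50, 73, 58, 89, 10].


Initial: [50, 73, 58, 89, 10]
Insert 73: [50, 73, 58, 89, 10]
Insert 58: [50, 58, 73, 89, 10]
Insert 89: [50, 58, 73, 89, 10]
Insert 10: [10, 50, 58, 73, 89]

Sorted: [10, 50, 58, 73, 89]


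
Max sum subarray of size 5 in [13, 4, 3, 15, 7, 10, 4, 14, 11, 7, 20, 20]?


[0:5]: 42
[1:6]: 39
[2:7]: 39
[3:8]: 50
[4:9]: 46
[5:10]: 46
[6:11]: 56
[7:12]: 72

Max: 72 at [7:12]


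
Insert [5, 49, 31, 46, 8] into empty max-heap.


Insert 5: [5]
Insert 49: [49, 5]
Insert 31: [49, 5, 31]
Insert 46: [49, 46, 31, 5]
Insert 8: [49, 46, 31, 5, 8]

Final heap: [49, 46, 31, 5, 8]


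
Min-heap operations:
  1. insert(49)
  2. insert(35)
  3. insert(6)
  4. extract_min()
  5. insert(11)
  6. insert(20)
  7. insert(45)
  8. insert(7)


insert(49) -> [49]
insert(35) -> [35, 49]
insert(6) -> [6, 49, 35]
extract_min()->6, [35, 49]
insert(11) -> [11, 49, 35]
insert(20) -> [11, 20, 35, 49]
insert(45) -> [11, 20, 35, 49, 45]
insert(7) -> [7, 20, 11, 49, 45, 35]

Final heap: [7, 20, 11, 49, 45, 35]


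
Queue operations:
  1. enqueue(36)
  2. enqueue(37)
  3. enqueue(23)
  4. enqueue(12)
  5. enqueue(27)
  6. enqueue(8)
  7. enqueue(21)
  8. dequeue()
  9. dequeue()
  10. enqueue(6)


enqueue(36) -> [36]
enqueue(37) -> [36, 37]
enqueue(23) -> [36, 37, 23]
enqueue(12) -> [36, 37, 23, 12]
enqueue(27) -> [36, 37, 23, 12, 27]
enqueue(8) -> [36, 37, 23, 12, 27, 8]
enqueue(21) -> [36, 37, 23, 12, 27, 8, 21]
dequeue()->36, [37, 23, 12, 27, 8, 21]
dequeue()->37, [23, 12, 27, 8, 21]
enqueue(6) -> [23, 12, 27, 8, 21, 6]

Final queue: [23, 12, 27, 8, 21, 6]


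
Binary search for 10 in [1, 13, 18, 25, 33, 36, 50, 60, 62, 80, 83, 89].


Step 1: lo=0, hi=11, mid=5, val=36
Step 2: lo=0, hi=4, mid=2, val=18
Step 3: lo=0, hi=1, mid=0, val=1
Step 4: lo=1, hi=1, mid=1, val=13

Not found


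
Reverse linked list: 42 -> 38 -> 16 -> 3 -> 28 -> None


Step 1: curr=42, set curr.next=prev(None) | reversed so far: 42
Step 2: curr=38, set curr.next=prev(42) | reversed so far: 38 -> 42
Step 3: curr=16, set curr.next=prev(38) | reversed so far: 16 -> 38 -> 42
Step 4: curr=3, set curr.next=prev(16) | reversed so far: 3 -> 16 -> 38 -> 42
Step 5: curr=28, set curr.next=prev(3) | reversed so far: 28 -> 3 -> 16 -> 38 -> 42

28 -> 3 -> 16 -> 38 -> 42 -> None


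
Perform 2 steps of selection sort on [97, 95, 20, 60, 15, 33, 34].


Initial: [97, 95, 20, 60, 15, 33, 34]
Step 1: min=15 at 4
  Swap: [15, 95, 20, 60, 97, 33, 34]
Step 2: min=20 at 2
  Swap: [15, 20, 95, 60, 97, 33, 34]

After 2 steps: [15, 20, 95, 60, 97, 33, 34]


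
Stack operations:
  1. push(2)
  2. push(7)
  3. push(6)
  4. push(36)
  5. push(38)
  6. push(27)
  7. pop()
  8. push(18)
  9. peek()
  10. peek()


push(2) -> [2]
push(7) -> [2, 7]
push(6) -> [2, 7, 6]
push(36) -> [2, 7, 6, 36]
push(38) -> [2, 7, 6, 36, 38]
push(27) -> [2, 7, 6, 36, 38, 27]
pop()->27, [2, 7, 6, 36, 38]
push(18) -> [2, 7, 6, 36, 38, 18]
peek()->18
peek()->18

Final stack: [2, 7, 6, 36, 38, 18]


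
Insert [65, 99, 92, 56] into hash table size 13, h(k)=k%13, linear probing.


Insert 65: h=0 -> slot 0
Insert 99: h=8 -> slot 8
Insert 92: h=1 -> slot 1
Insert 56: h=4 -> slot 4

Table: [65, 92, None, None, 56, None, None, None, 99, None, None, None, None]


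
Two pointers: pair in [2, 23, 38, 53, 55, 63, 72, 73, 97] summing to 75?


lo=0(2)+hi=8(97)=99
lo=0(2)+hi=7(73)=75

Yes: 2+73=75


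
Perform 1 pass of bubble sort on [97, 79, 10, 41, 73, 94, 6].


Initial: [97, 79, 10, 41, 73, 94, 6]
Pass 1: [79, 10, 41, 73, 94, 6, 97] (6 swaps)

After 1 pass: [79, 10, 41, 73, 94, 6, 97]


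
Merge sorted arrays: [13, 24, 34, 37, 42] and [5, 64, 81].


Take 5 from B
Take 13 from A
Take 24 from A
Take 34 from A
Take 37 from A
Take 42 from A

Merged: [5, 13, 24, 34, 37, 42, 64, 81]


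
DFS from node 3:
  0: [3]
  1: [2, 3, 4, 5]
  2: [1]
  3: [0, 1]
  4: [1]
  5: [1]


Visit 3, push [1, 0]
Visit 0, push []
Visit 1, push [5, 4, 2]
Visit 2, push []
Visit 4, push []
Visit 5, push []

DFS order: [3, 0, 1, 2, 4, 5]


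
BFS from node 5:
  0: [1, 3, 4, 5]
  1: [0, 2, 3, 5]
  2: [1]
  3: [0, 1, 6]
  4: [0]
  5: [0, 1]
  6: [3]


Visit 5, enqueue [0, 1]
Visit 0, enqueue [3, 4]
Visit 1, enqueue [2]
Visit 3, enqueue [6]
Visit 4, enqueue []
Visit 2, enqueue []
Visit 6, enqueue []

BFS order: [5, 0, 1, 3, 4, 2, 6]


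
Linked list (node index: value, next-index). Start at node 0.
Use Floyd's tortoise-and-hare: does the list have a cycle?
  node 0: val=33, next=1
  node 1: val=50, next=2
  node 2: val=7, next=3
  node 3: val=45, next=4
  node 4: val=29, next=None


Floyd's tortoise (slow, +1) and hare (fast, +2):
  init: slow=0, fast=0
  step 1: slow=1, fast=2
  step 2: slow=2, fast=4
  step 3: fast -> None, no cycle

Cycle: no


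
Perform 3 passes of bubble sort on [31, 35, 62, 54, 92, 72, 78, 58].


Initial: [31, 35, 62, 54, 92, 72, 78, 58]
Pass 1: [31, 35, 54, 62, 72, 78, 58, 92] (4 swaps)
Pass 2: [31, 35, 54, 62, 72, 58, 78, 92] (1 swaps)
Pass 3: [31, 35, 54, 62, 58, 72, 78, 92] (1 swaps)

After 3 passes: [31, 35, 54, 62, 58, 72, 78, 92]


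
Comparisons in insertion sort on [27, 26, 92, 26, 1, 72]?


Algorithm: insertion sort
Input: [27, 26, 92, 26, 1, 72]
Sorted: [1, 26, 26, 27, 72, 92]

11


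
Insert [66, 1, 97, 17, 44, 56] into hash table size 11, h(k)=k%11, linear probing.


Insert 66: h=0 -> slot 0
Insert 1: h=1 -> slot 1
Insert 97: h=9 -> slot 9
Insert 17: h=6 -> slot 6
Insert 44: h=0, 2 probes -> slot 2
Insert 56: h=1, 2 probes -> slot 3

Table: [66, 1, 44, 56, None, None, 17, None, None, 97, None]


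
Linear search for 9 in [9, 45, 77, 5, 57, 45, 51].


i=0: 9==9 found!

Found at 0, 1 comps


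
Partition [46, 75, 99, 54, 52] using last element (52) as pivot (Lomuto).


Pivot: 52
  46 <= 52: advance i (no swap)
Place pivot at 1: [46, 52, 99, 54, 75]

Partitioned: [46, 52, 99, 54, 75]


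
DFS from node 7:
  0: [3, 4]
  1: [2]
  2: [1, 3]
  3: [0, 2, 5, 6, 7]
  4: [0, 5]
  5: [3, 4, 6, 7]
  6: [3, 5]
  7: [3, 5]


Visit 7, push [5, 3]
Visit 3, push [6, 5, 2, 0]
Visit 0, push [4]
Visit 4, push [5]
Visit 5, push [6]
Visit 6, push []
Visit 2, push [1]
Visit 1, push []

DFS order: [7, 3, 0, 4, 5, 6, 2, 1]


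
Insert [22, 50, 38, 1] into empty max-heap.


Insert 22: [22]
Insert 50: [50, 22]
Insert 38: [50, 22, 38]
Insert 1: [50, 22, 38, 1]

Final heap: [50, 22, 38, 1]


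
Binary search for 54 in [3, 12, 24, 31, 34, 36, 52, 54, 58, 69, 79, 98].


Step 1: lo=0, hi=11, mid=5, val=36
Step 2: lo=6, hi=11, mid=8, val=58
Step 3: lo=6, hi=7, mid=6, val=52
Step 4: lo=7, hi=7, mid=7, val=54

Found at index 7


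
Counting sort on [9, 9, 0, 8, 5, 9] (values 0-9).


Input: [9, 9, 0, 8, 5, 9]
Counts: [1, 0, 0, 0, 0, 1, 0, 0, 1, 3]

Sorted: [0, 5, 8, 9, 9, 9]


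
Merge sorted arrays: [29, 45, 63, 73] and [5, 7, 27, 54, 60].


Take 5 from B
Take 7 from B
Take 27 from B
Take 29 from A
Take 45 from A
Take 54 from B
Take 60 from B

Merged: [5, 7, 27, 29, 45, 54, 60, 63, 73]


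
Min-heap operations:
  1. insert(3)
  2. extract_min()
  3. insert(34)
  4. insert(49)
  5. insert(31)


insert(3) -> [3]
extract_min()->3, []
insert(34) -> [34]
insert(49) -> [34, 49]
insert(31) -> [31, 49, 34]

Final heap: [31, 49, 34]


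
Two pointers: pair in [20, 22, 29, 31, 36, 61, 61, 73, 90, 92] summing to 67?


lo=0(20)+hi=9(92)=112
lo=0(20)+hi=8(90)=110
lo=0(20)+hi=7(73)=93
lo=0(20)+hi=6(61)=81
lo=0(20)+hi=5(61)=81
lo=0(20)+hi=4(36)=56
lo=1(22)+hi=4(36)=58
lo=2(29)+hi=4(36)=65
lo=3(31)+hi=4(36)=67

Yes: 31+36=67


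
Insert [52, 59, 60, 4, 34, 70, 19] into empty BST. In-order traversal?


Insert 52: root
Insert 59: R from 52
Insert 60: R from 52 -> R from 59
Insert 4: L from 52
Insert 34: L from 52 -> R from 4
Insert 70: R from 52 -> R from 59 -> R from 60
Insert 19: L from 52 -> R from 4 -> L from 34

In-order: [4, 19, 34, 52, 59, 60, 70]


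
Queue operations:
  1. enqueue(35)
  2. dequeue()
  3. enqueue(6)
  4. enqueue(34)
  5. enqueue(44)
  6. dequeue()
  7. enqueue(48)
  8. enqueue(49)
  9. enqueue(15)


enqueue(35) -> [35]
dequeue()->35, []
enqueue(6) -> [6]
enqueue(34) -> [6, 34]
enqueue(44) -> [6, 34, 44]
dequeue()->6, [34, 44]
enqueue(48) -> [34, 44, 48]
enqueue(49) -> [34, 44, 48, 49]
enqueue(15) -> [34, 44, 48, 49, 15]

Final queue: [34, 44, 48, 49, 15]


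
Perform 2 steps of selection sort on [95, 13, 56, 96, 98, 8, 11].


Initial: [95, 13, 56, 96, 98, 8, 11]
Step 1: min=8 at 5
  Swap: [8, 13, 56, 96, 98, 95, 11]
Step 2: min=11 at 6
  Swap: [8, 11, 56, 96, 98, 95, 13]

After 2 steps: [8, 11, 56, 96, 98, 95, 13]


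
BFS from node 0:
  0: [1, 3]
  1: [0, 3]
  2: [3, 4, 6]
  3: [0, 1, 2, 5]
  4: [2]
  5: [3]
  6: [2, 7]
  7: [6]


Visit 0, enqueue [1, 3]
Visit 1, enqueue []
Visit 3, enqueue [2, 5]
Visit 2, enqueue [4, 6]
Visit 5, enqueue []
Visit 4, enqueue []
Visit 6, enqueue [7]
Visit 7, enqueue []

BFS order: [0, 1, 3, 2, 5, 4, 6, 7]


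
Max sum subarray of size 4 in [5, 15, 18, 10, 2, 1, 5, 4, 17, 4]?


[0:4]: 48
[1:5]: 45
[2:6]: 31
[3:7]: 18
[4:8]: 12
[5:9]: 27
[6:10]: 30

Max: 48 at [0:4]


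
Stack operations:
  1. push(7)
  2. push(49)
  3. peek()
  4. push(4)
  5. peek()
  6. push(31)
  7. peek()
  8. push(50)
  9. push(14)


push(7) -> [7]
push(49) -> [7, 49]
peek()->49
push(4) -> [7, 49, 4]
peek()->4
push(31) -> [7, 49, 4, 31]
peek()->31
push(50) -> [7, 49, 4, 31, 50]
push(14) -> [7, 49, 4, 31, 50, 14]

Final stack: [7, 49, 4, 31, 50, 14]


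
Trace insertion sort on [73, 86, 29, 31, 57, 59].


Initial: [73, 86, 29, 31, 57, 59]
Insert 86: [73, 86, 29, 31, 57, 59]
Insert 29: [29, 73, 86, 31, 57, 59]
Insert 31: [29, 31, 73, 86, 57, 59]
Insert 57: [29, 31, 57, 73, 86, 59]
Insert 59: [29, 31, 57, 59, 73, 86]

Sorted: [29, 31, 57, 59, 73, 86]


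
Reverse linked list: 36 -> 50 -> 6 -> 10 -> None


Step 1: curr=36, set curr.next=prev(None) | reversed so far: 36
Step 2: curr=50, set curr.next=prev(36) | reversed so far: 50 -> 36
Step 3: curr=6, set curr.next=prev(50) | reversed so far: 6 -> 50 -> 36
Step 4: curr=10, set curr.next=prev(6) | reversed so far: 10 -> 6 -> 50 -> 36

10 -> 6 -> 50 -> 36 -> None


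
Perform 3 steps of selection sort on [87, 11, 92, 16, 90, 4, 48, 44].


Initial: [87, 11, 92, 16, 90, 4, 48, 44]
Step 1: min=4 at 5
  Swap: [4, 11, 92, 16, 90, 87, 48, 44]
Step 2: min=11 at 1
  Swap: [4, 11, 92, 16, 90, 87, 48, 44]
Step 3: min=16 at 3
  Swap: [4, 11, 16, 92, 90, 87, 48, 44]

After 3 steps: [4, 11, 16, 92, 90, 87, 48, 44]


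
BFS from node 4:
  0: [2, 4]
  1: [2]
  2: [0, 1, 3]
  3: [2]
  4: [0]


Visit 4, enqueue [0]
Visit 0, enqueue [2]
Visit 2, enqueue [1, 3]
Visit 1, enqueue []
Visit 3, enqueue []

BFS order: [4, 0, 2, 1, 3]


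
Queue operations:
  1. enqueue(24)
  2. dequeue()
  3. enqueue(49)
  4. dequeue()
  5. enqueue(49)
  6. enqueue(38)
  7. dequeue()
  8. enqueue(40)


enqueue(24) -> [24]
dequeue()->24, []
enqueue(49) -> [49]
dequeue()->49, []
enqueue(49) -> [49]
enqueue(38) -> [49, 38]
dequeue()->49, [38]
enqueue(40) -> [38, 40]

Final queue: [38, 40]


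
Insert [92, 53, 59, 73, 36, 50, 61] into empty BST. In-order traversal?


Insert 92: root
Insert 53: L from 92
Insert 59: L from 92 -> R from 53
Insert 73: L from 92 -> R from 53 -> R from 59
Insert 36: L from 92 -> L from 53
Insert 50: L from 92 -> L from 53 -> R from 36
Insert 61: L from 92 -> R from 53 -> R from 59 -> L from 73

In-order: [36, 50, 53, 59, 61, 73, 92]


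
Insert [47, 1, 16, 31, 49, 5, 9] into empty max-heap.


Insert 47: [47]
Insert 1: [47, 1]
Insert 16: [47, 1, 16]
Insert 31: [47, 31, 16, 1]
Insert 49: [49, 47, 16, 1, 31]
Insert 5: [49, 47, 16, 1, 31, 5]
Insert 9: [49, 47, 16, 1, 31, 5, 9]

Final heap: [49, 47, 16, 1, 31, 5, 9]


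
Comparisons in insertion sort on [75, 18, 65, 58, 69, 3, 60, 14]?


Algorithm: insertion sort
Input: [75, 18, 65, 58, 69, 3, 60, 14]
Sorted: [3, 14, 18, 58, 60, 65, 69, 75]

24


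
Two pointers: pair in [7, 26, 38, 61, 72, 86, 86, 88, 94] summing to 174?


lo=0(7)+hi=8(94)=101
lo=1(26)+hi=8(94)=120
lo=2(38)+hi=8(94)=132
lo=3(61)+hi=8(94)=155
lo=4(72)+hi=8(94)=166
lo=5(86)+hi=8(94)=180
lo=5(86)+hi=7(88)=174

Yes: 86+88=174


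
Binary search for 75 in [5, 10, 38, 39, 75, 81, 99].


Step 1: lo=0, hi=6, mid=3, val=39
Step 2: lo=4, hi=6, mid=5, val=81
Step 3: lo=4, hi=4, mid=4, val=75

Found at index 4


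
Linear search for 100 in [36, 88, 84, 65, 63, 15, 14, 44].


i=0: 36!=100
i=1: 88!=100
i=2: 84!=100
i=3: 65!=100
i=4: 63!=100
i=5: 15!=100
i=6: 14!=100
i=7: 44!=100

Not found, 8 comps


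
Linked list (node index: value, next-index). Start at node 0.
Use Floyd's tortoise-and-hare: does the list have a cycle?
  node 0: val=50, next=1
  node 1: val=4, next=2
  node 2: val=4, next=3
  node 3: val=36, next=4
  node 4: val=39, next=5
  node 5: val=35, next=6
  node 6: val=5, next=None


Floyd's tortoise (slow, +1) and hare (fast, +2):
  init: slow=0, fast=0
  step 1: slow=1, fast=2
  step 2: slow=2, fast=4
  step 3: slow=3, fast=6
  step 4: fast -> None, no cycle

Cycle: no


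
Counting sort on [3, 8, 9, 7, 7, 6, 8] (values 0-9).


Input: [3, 8, 9, 7, 7, 6, 8]
Counts: [0, 0, 0, 1, 0, 0, 1, 2, 2, 1]

Sorted: [3, 6, 7, 7, 8, 8, 9]


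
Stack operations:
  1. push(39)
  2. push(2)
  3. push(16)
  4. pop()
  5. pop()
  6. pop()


push(39) -> [39]
push(2) -> [39, 2]
push(16) -> [39, 2, 16]
pop()->16, [39, 2]
pop()->2, [39]
pop()->39, []

Final stack: []


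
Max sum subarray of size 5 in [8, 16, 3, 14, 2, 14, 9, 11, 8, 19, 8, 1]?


[0:5]: 43
[1:6]: 49
[2:7]: 42
[3:8]: 50
[4:9]: 44
[5:10]: 61
[6:11]: 55
[7:12]: 47

Max: 61 at [5:10]


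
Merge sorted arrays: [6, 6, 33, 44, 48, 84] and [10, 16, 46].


Take 6 from A
Take 6 from A
Take 10 from B
Take 16 from B
Take 33 from A
Take 44 from A
Take 46 from B

Merged: [6, 6, 10, 16, 33, 44, 46, 48, 84]


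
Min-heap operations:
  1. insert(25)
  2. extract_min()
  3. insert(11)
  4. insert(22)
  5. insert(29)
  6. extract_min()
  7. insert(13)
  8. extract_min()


insert(25) -> [25]
extract_min()->25, []
insert(11) -> [11]
insert(22) -> [11, 22]
insert(29) -> [11, 22, 29]
extract_min()->11, [22, 29]
insert(13) -> [13, 29, 22]
extract_min()->13, [22, 29]

Final heap: [22, 29]


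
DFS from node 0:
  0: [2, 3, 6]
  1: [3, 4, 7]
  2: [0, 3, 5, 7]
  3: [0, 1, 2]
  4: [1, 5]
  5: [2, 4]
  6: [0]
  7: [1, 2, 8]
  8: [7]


Visit 0, push [6, 3, 2]
Visit 2, push [7, 5, 3]
Visit 3, push [1]
Visit 1, push [7, 4]
Visit 4, push [5]
Visit 5, push []
Visit 7, push [8]
Visit 8, push []
Visit 6, push []

DFS order: [0, 2, 3, 1, 4, 5, 7, 8, 6]


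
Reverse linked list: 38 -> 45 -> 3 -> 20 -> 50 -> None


Step 1: curr=38, set curr.next=prev(None) | reversed so far: 38
Step 2: curr=45, set curr.next=prev(38) | reversed so far: 45 -> 38
Step 3: curr=3, set curr.next=prev(45) | reversed so far: 3 -> 45 -> 38
Step 4: curr=20, set curr.next=prev(3) | reversed so far: 20 -> 3 -> 45 -> 38
Step 5: curr=50, set curr.next=prev(20) | reversed so far: 50 -> 20 -> 3 -> 45 -> 38

50 -> 20 -> 3 -> 45 -> 38 -> None


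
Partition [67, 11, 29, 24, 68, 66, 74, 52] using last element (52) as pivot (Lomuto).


Pivot: 52
  11 <= 52: swap -> [11, 67, 29, 24, 68, 66, 74, 52]
  29 <= 52: swap -> [11, 29, 67, 24, 68, 66, 74, 52]
  24 <= 52: swap -> [11, 29, 24, 67, 68, 66, 74, 52]
Place pivot at 3: [11, 29, 24, 52, 68, 66, 74, 67]

Partitioned: [11, 29, 24, 52, 68, 66, 74, 67]


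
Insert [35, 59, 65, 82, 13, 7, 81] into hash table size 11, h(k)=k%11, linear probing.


Insert 35: h=2 -> slot 2
Insert 59: h=4 -> slot 4
Insert 65: h=10 -> slot 10
Insert 82: h=5 -> slot 5
Insert 13: h=2, 1 probes -> slot 3
Insert 7: h=7 -> slot 7
Insert 81: h=4, 2 probes -> slot 6

Table: [None, None, 35, 13, 59, 82, 81, 7, None, None, 65]


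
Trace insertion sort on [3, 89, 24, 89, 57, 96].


Initial: [3, 89, 24, 89, 57, 96]
Insert 89: [3, 89, 24, 89, 57, 96]
Insert 24: [3, 24, 89, 89, 57, 96]
Insert 89: [3, 24, 89, 89, 57, 96]
Insert 57: [3, 24, 57, 89, 89, 96]
Insert 96: [3, 24, 57, 89, 89, 96]

Sorted: [3, 24, 57, 89, 89, 96]


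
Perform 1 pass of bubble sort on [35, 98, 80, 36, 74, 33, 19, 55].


Initial: [35, 98, 80, 36, 74, 33, 19, 55]
Pass 1: [35, 80, 36, 74, 33, 19, 55, 98] (6 swaps)

After 1 pass: [35, 80, 36, 74, 33, 19, 55, 98]


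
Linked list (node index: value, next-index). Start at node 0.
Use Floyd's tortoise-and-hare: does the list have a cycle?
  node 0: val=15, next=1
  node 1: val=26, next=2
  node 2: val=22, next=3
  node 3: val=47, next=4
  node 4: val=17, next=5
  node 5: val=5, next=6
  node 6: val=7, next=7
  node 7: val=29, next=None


Floyd's tortoise (slow, +1) and hare (fast, +2):
  init: slow=0, fast=0
  step 1: slow=1, fast=2
  step 2: slow=2, fast=4
  step 3: slow=3, fast=6
  step 4: fast 6->7->None, no cycle

Cycle: no


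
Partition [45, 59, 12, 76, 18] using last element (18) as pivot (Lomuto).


Pivot: 18
  12 <= 18: swap -> [12, 59, 45, 76, 18]
Place pivot at 1: [12, 18, 45, 76, 59]

Partitioned: [12, 18, 45, 76, 59]


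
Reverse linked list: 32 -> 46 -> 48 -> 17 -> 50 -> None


Step 1: curr=32, set curr.next=prev(None) | reversed so far: 32
Step 2: curr=46, set curr.next=prev(32) | reversed so far: 46 -> 32
Step 3: curr=48, set curr.next=prev(46) | reversed so far: 48 -> 46 -> 32
Step 4: curr=17, set curr.next=prev(48) | reversed so far: 17 -> 48 -> 46 -> 32
Step 5: curr=50, set curr.next=prev(17) | reversed so far: 50 -> 17 -> 48 -> 46 -> 32

50 -> 17 -> 48 -> 46 -> 32 -> None


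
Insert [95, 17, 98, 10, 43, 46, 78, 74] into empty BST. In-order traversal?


Insert 95: root
Insert 17: L from 95
Insert 98: R from 95
Insert 10: L from 95 -> L from 17
Insert 43: L from 95 -> R from 17
Insert 46: L from 95 -> R from 17 -> R from 43
Insert 78: L from 95 -> R from 17 -> R from 43 -> R from 46
Insert 74: L from 95 -> R from 17 -> R from 43 -> R from 46 -> L from 78

In-order: [10, 17, 43, 46, 74, 78, 95, 98]


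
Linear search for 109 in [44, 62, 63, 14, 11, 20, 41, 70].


i=0: 44!=109
i=1: 62!=109
i=2: 63!=109
i=3: 14!=109
i=4: 11!=109
i=5: 20!=109
i=6: 41!=109
i=7: 70!=109

Not found, 8 comps


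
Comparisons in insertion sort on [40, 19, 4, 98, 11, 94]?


Algorithm: insertion sort
Input: [40, 19, 4, 98, 11, 94]
Sorted: [4, 11, 19, 40, 94, 98]

10


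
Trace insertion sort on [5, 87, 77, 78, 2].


Initial: [5, 87, 77, 78, 2]
Insert 87: [5, 87, 77, 78, 2]
Insert 77: [5, 77, 87, 78, 2]
Insert 78: [5, 77, 78, 87, 2]
Insert 2: [2, 5, 77, 78, 87]

Sorted: [2, 5, 77, 78, 87]


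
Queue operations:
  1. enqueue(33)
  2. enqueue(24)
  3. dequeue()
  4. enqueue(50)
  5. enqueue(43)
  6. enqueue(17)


enqueue(33) -> [33]
enqueue(24) -> [33, 24]
dequeue()->33, [24]
enqueue(50) -> [24, 50]
enqueue(43) -> [24, 50, 43]
enqueue(17) -> [24, 50, 43, 17]

Final queue: [24, 50, 43, 17]


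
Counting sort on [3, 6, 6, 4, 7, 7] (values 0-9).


Input: [3, 6, 6, 4, 7, 7]
Counts: [0, 0, 0, 1, 1, 0, 2, 2, 0, 0]

Sorted: [3, 4, 6, 6, 7, 7]


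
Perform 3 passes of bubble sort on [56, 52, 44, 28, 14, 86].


Initial: [56, 52, 44, 28, 14, 86]
Pass 1: [52, 44, 28, 14, 56, 86] (4 swaps)
Pass 2: [44, 28, 14, 52, 56, 86] (3 swaps)
Pass 3: [28, 14, 44, 52, 56, 86] (2 swaps)

After 3 passes: [28, 14, 44, 52, 56, 86]


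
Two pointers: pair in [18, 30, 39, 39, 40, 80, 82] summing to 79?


lo=0(18)+hi=6(82)=100
lo=0(18)+hi=5(80)=98
lo=0(18)+hi=4(40)=58
lo=1(30)+hi=4(40)=70
lo=2(39)+hi=4(40)=79

Yes: 39+40=79


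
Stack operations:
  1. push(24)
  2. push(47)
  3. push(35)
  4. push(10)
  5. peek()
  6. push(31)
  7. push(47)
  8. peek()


push(24) -> [24]
push(47) -> [24, 47]
push(35) -> [24, 47, 35]
push(10) -> [24, 47, 35, 10]
peek()->10
push(31) -> [24, 47, 35, 10, 31]
push(47) -> [24, 47, 35, 10, 31, 47]
peek()->47

Final stack: [24, 47, 35, 10, 31, 47]


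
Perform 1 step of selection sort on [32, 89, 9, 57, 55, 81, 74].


Initial: [32, 89, 9, 57, 55, 81, 74]
Step 1: min=9 at 2
  Swap: [9, 89, 32, 57, 55, 81, 74]

After 1 step: [9, 89, 32, 57, 55, 81, 74]


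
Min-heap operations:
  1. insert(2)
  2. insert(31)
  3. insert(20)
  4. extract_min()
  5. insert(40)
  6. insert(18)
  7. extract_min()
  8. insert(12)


insert(2) -> [2]
insert(31) -> [2, 31]
insert(20) -> [2, 31, 20]
extract_min()->2, [20, 31]
insert(40) -> [20, 31, 40]
insert(18) -> [18, 20, 40, 31]
extract_min()->18, [20, 31, 40]
insert(12) -> [12, 20, 40, 31]

Final heap: [12, 20, 40, 31]


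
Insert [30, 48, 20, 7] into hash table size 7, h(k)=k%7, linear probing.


Insert 30: h=2 -> slot 2
Insert 48: h=6 -> slot 6
Insert 20: h=6, 1 probes -> slot 0
Insert 7: h=0, 1 probes -> slot 1

Table: [20, 7, 30, None, None, None, 48]


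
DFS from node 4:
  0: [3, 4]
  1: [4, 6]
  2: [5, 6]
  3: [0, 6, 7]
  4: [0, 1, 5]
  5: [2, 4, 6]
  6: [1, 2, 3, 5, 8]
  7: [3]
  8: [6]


Visit 4, push [5, 1, 0]
Visit 0, push [3]
Visit 3, push [7, 6]
Visit 6, push [8, 5, 2, 1]
Visit 1, push []
Visit 2, push [5]
Visit 5, push []
Visit 8, push []
Visit 7, push []

DFS order: [4, 0, 3, 6, 1, 2, 5, 8, 7]


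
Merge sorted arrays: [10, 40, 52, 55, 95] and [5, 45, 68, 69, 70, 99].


Take 5 from B
Take 10 from A
Take 40 from A
Take 45 from B
Take 52 from A
Take 55 from A
Take 68 from B
Take 69 from B
Take 70 from B
Take 95 from A

Merged: [5, 10, 40, 45, 52, 55, 68, 69, 70, 95, 99]


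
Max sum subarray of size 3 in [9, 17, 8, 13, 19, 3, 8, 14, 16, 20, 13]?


[0:3]: 34
[1:4]: 38
[2:5]: 40
[3:6]: 35
[4:7]: 30
[5:8]: 25
[6:9]: 38
[7:10]: 50
[8:11]: 49

Max: 50 at [7:10]


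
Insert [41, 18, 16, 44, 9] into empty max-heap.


Insert 41: [41]
Insert 18: [41, 18]
Insert 16: [41, 18, 16]
Insert 44: [44, 41, 16, 18]
Insert 9: [44, 41, 16, 18, 9]

Final heap: [44, 41, 16, 18, 9]


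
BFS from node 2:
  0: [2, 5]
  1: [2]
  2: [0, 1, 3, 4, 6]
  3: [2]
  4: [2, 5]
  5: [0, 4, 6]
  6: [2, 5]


Visit 2, enqueue [0, 1, 3, 4, 6]
Visit 0, enqueue [5]
Visit 1, enqueue []
Visit 3, enqueue []
Visit 4, enqueue []
Visit 6, enqueue []
Visit 5, enqueue []

BFS order: [2, 0, 1, 3, 4, 6, 5]
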